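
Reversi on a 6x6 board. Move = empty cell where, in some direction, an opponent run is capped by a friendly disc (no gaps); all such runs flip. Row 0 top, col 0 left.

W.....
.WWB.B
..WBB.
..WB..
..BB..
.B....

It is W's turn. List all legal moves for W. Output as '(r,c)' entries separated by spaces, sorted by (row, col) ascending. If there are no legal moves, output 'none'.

Answer: (0,4) (1,4) (2,5) (3,4) (4,4) (5,2) (5,4)

Derivation:
(0,2): no bracket -> illegal
(0,3): no bracket -> illegal
(0,4): flips 1 -> legal
(0,5): no bracket -> illegal
(1,4): flips 2 -> legal
(2,5): flips 2 -> legal
(3,1): no bracket -> illegal
(3,4): flips 2 -> legal
(3,5): no bracket -> illegal
(4,0): no bracket -> illegal
(4,1): no bracket -> illegal
(4,4): flips 1 -> legal
(5,0): no bracket -> illegal
(5,2): flips 1 -> legal
(5,3): no bracket -> illegal
(5,4): flips 1 -> legal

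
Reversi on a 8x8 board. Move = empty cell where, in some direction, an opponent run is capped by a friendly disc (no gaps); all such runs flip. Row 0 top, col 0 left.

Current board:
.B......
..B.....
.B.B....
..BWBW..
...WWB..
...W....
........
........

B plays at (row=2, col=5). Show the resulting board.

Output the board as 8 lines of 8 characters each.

Place B at (2,5); scan 8 dirs for brackets.
Dir NW: first cell '.' (not opp) -> no flip
Dir N: first cell '.' (not opp) -> no flip
Dir NE: first cell '.' (not opp) -> no flip
Dir W: first cell '.' (not opp) -> no flip
Dir E: first cell '.' (not opp) -> no flip
Dir SW: first cell 'B' (not opp) -> no flip
Dir S: opp run (3,5) capped by B -> flip
Dir SE: first cell '.' (not opp) -> no flip
All flips: (3,5)

Answer: .B......
..B.....
.B.B.B..
..BWBB..
...WWB..
...W....
........
........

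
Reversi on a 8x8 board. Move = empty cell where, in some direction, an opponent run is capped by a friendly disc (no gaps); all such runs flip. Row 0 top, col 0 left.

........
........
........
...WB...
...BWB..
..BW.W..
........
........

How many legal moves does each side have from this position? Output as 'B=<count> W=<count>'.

-- B to move --
(2,2): no bracket -> illegal
(2,3): flips 1 -> legal
(2,4): no bracket -> illegal
(3,2): flips 1 -> legal
(3,5): no bracket -> illegal
(4,2): no bracket -> illegal
(4,6): no bracket -> illegal
(5,4): flips 2 -> legal
(5,6): no bracket -> illegal
(6,2): no bracket -> illegal
(6,3): flips 1 -> legal
(6,4): no bracket -> illegal
(6,5): flips 1 -> legal
(6,6): no bracket -> illegal
B mobility = 5
-- W to move --
(2,3): no bracket -> illegal
(2,4): flips 1 -> legal
(2,5): no bracket -> illegal
(3,2): no bracket -> illegal
(3,5): flips 2 -> legal
(3,6): no bracket -> illegal
(4,1): no bracket -> illegal
(4,2): flips 1 -> legal
(4,6): flips 1 -> legal
(5,1): flips 1 -> legal
(5,4): no bracket -> illegal
(5,6): no bracket -> illegal
(6,1): no bracket -> illegal
(6,2): no bracket -> illegal
(6,3): no bracket -> illegal
W mobility = 5

Answer: B=5 W=5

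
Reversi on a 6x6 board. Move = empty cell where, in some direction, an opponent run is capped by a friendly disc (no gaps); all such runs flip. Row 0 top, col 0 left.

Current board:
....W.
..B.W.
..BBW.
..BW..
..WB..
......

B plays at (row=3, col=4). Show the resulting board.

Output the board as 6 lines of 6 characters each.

Answer: ....W.
..B.W.
..BBW.
..BBB.
..WB..
......

Derivation:
Place B at (3,4); scan 8 dirs for brackets.
Dir NW: first cell 'B' (not opp) -> no flip
Dir N: opp run (2,4) (1,4) (0,4), next=edge -> no flip
Dir NE: first cell '.' (not opp) -> no flip
Dir W: opp run (3,3) capped by B -> flip
Dir E: first cell '.' (not opp) -> no flip
Dir SW: first cell 'B' (not opp) -> no flip
Dir S: first cell '.' (not opp) -> no flip
Dir SE: first cell '.' (not opp) -> no flip
All flips: (3,3)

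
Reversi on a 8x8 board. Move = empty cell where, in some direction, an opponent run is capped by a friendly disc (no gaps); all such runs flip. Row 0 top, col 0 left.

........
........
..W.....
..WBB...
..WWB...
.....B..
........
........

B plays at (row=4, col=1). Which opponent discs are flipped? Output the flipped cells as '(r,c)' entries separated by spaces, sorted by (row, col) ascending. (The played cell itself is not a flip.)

Dir NW: first cell '.' (not opp) -> no flip
Dir N: first cell '.' (not opp) -> no flip
Dir NE: opp run (3,2), next='.' -> no flip
Dir W: first cell '.' (not opp) -> no flip
Dir E: opp run (4,2) (4,3) capped by B -> flip
Dir SW: first cell '.' (not opp) -> no flip
Dir S: first cell '.' (not opp) -> no flip
Dir SE: first cell '.' (not opp) -> no flip

Answer: (4,2) (4,3)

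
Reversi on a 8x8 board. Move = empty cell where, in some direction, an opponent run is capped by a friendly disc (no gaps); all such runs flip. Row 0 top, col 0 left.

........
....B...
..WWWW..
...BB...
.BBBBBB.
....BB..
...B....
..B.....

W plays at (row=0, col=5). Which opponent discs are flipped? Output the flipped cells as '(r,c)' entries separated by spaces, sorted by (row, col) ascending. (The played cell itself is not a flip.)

Answer: (1,4)

Derivation:
Dir NW: edge -> no flip
Dir N: edge -> no flip
Dir NE: edge -> no flip
Dir W: first cell '.' (not opp) -> no flip
Dir E: first cell '.' (not opp) -> no flip
Dir SW: opp run (1,4) capped by W -> flip
Dir S: first cell '.' (not opp) -> no flip
Dir SE: first cell '.' (not opp) -> no flip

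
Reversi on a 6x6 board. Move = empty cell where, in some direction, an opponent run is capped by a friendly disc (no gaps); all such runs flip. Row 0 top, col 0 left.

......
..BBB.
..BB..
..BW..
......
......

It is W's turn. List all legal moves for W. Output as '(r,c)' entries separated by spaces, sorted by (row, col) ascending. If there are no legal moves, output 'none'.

(0,1): no bracket -> illegal
(0,2): no bracket -> illegal
(0,3): flips 2 -> legal
(0,4): no bracket -> illegal
(0,5): no bracket -> illegal
(1,1): flips 1 -> legal
(1,5): no bracket -> illegal
(2,1): no bracket -> illegal
(2,4): no bracket -> illegal
(2,5): no bracket -> illegal
(3,1): flips 1 -> legal
(3,4): no bracket -> illegal
(4,1): no bracket -> illegal
(4,2): no bracket -> illegal
(4,3): no bracket -> illegal

Answer: (0,3) (1,1) (3,1)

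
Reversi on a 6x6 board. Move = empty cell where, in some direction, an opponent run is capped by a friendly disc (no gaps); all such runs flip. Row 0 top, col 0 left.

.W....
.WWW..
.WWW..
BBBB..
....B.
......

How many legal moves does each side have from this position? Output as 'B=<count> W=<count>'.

-- B to move --
(0,0): flips 2 -> legal
(0,2): flips 2 -> legal
(0,3): flips 4 -> legal
(0,4): flips 2 -> legal
(1,0): flips 1 -> legal
(1,4): flips 1 -> legal
(2,0): no bracket -> illegal
(2,4): no bracket -> illegal
(3,4): no bracket -> illegal
B mobility = 6
-- W to move --
(2,0): no bracket -> illegal
(2,4): no bracket -> illegal
(3,4): no bracket -> illegal
(3,5): no bracket -> illegal
(4,0): flips 1 -> legal
(4,1): flips 2 -> legal
(4,2): flips 1 -> legal
(4,3): flips 2 -> legal
(4,5): no bracket -> illegal
(5,3): no bracket -> illegal
(5,4): no bracket -> illegal
(5,5): flips 2 -> legal
W mobility = 5

Answer: B=6 W=5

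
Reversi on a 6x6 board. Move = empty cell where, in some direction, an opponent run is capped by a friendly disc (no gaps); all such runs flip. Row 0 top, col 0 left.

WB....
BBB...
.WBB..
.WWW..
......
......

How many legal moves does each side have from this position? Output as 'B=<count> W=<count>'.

Answer: B=7 W=6

Derivation:
-- B to move --
(2,0): flips 1 -> legal
(2,4): no bracket -> illegal
(3,0): flips 1 -> legal
(3,4): no bracket -> illegal
(4,0): flips 1 -> legal
(4,1): flips 3 -> legal
(4,2): flips 1 -> legal
(4,3): flips 3 -> legal
(4,4): flips 1 -> legal
B mobility = 7
-- W to move --
(0,2): flips 3 -> legal
(0,3): flips 1 -> legal
(1,3): flips 2 -> legal
(1,4): flips 1 -> legal
(2,0): flips 1 -> legal
(2,4): flips 2 -> legal
(3,4): no bracket -> illegal
W mobility = 6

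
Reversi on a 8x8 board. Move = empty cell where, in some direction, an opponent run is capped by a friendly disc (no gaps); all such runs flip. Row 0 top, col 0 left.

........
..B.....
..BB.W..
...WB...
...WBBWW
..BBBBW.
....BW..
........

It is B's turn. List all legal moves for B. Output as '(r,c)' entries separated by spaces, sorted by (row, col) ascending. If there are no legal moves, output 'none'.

(1,4): no bracket -> illegal
(1,5): no bracket -> illegal
(1,6): flips 1 -> legal
(2,4): no bracket -> illegal
(2,6): no bracket -> illegal
(3,2): flips 2 -> legal
(3,5): no bracket -> illegal
(3,6): no bracket -> illegal
(3,7): flips 1 -> legal
(4,2): flips 1 -> legal
(5,7): flips 1 -> legal
(6,6): flips 1 -> legal
(6,7): flips 1 -> legal
(7,4): no bracket -> illegal
(7,5): flips 1 -> legal
(7,6): flips 1 -> legal

Answer: (1,6) (3,2) (3,7) (4,2) (5,7) (6,6) (6,7) (7,5) (7,6)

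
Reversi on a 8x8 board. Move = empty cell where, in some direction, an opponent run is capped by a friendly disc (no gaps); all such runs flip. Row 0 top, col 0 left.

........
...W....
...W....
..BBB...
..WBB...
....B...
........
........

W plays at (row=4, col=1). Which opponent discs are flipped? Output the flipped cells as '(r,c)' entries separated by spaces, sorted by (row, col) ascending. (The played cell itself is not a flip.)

Dir NW: first cell '.' (not opp) -> no flip
Dir N: first cell '.' (not opp) -> no flip
Dir NE: opp run (3,2) capped by W -> flip
Dir W: first cell '.' (not opp) -> no flip
Dir E: first cell 'W' (not opp) -> no flip
Dir SW: first cell '.' (not opp) -> no flip
Dir S: first cell '.' (not opp) -> no flip
Dir SE: first cell '.' (not opp) -> no flip

Answer: (3,2)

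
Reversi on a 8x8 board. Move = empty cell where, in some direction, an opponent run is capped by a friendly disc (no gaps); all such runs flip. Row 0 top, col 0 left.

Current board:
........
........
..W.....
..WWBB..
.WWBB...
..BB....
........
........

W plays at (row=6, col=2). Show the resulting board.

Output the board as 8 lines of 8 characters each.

Place W at (6,2); scan 8 dirs for brackets.
Dir NW: first cell '.' (not opp) -> no flip
Dir N: opp run (5,2) capped by W -> flip
Dir NE: opp run (5,3) (4,4) (3,5), next='.' -> no flip
Dir W: first cell '.' (not opp) -> no flip
Dir E: first cell '.' (not opp) -> no flip
Dir SW: first cell '.' (not opp) -> no flip
Dir S: first cell '.' (not opp) -> no flip
Dir SE: first cell '.' (not opp) -> no flip
All flips: (5,2)

Answer: ........
........
..W.....
..WWBB..
.WWBB...
..WB....
..W.....
........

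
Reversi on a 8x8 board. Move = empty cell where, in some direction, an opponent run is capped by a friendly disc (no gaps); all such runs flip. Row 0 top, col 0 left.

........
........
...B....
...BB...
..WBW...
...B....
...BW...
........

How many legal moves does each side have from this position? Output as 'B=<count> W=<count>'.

Answer: B=9 W=3

Derivation:
-- B to move --
(3,1): flips 1 -> legal
(3,2): no bracket -> illegal
(3,5): flips 1 -> legal
(4,1): flips 1 -> legal
(4,5): flips 1 -> legal
(5,1): flips 1 -> legal
(5,2): no bracket -> illegal
(5,4): flips 1 -> legal
(5,5): flips 1 -> legal
(6,5): flips 1 -> legal
(7,3): no bracket -> illegal
(7,4): no bracket -> illegal
(7,5): flips 1 -> legal
B mobility = 9
-- W to move --
(1,2): no bracket -> illegal
(1,3): no bracket -> illegal
(1,4): no bracket -> illegal
(2,2): flips 1 -> legal
(2,4): flips 2 -> legal
(2,5): no bracket -> illegal
(3,2): no bracket -> illegal
(3,5): no bracket -> illegal
(4,5): no bracket -> illegal
(5,2): no bracket -> illegal
(5,4): no bracket -> illegal
(6,2): flips 2 -> legal
(7,2): no bracket -> illegal
(7,3): no bracket -> illegal
(7,4): no bracket -> illegal
W mobility = 3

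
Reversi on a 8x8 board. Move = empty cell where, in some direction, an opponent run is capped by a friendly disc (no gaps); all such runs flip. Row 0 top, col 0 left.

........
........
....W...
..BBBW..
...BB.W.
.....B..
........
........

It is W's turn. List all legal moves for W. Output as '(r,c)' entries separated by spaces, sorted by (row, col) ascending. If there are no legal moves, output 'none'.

(2,1): no bracket -> illegal
(2,2): no bracket -> illegal
(2,3): no bracket -> illegal
(2,5): no bracket -> illegal
(3,1): flips 3 -> legal
(4,1): no bracket -> illegal
(4,2): flips 1 -> legal
(4,5): no bracket -> illegal
(5,2): no bracket -> illegal
(5,3): flips 1 -> legal
(5,4): flips 2 -> legal
(5,6): no bracket -> illegal
(6,4): flips 1 -> legal
(6,5): no bracket -> illegal
(6,6): no bracket -> illegal

Answer: (3,1) (4,2) (5,3) (5,4) (6,4)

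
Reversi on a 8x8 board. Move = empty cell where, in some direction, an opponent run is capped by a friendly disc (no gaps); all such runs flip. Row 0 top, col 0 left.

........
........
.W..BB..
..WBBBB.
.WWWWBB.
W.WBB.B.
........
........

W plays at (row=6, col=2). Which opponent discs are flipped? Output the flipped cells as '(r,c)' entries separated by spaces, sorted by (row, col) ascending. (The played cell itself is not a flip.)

Dir NW: first cell '.' (not opp) -> no flip
Dir N: first cell 'W' (not opp) -> no flip
Dir NE: opp run (5,3) capped by W -> flip
Dir W: first cell '.' (not opp) -> no flip
Dir E: first cell '.' (not opp) -> no flip
Dir SW: first cell '.' (not opp) -> no flip
Dir S: first cell '.' (not opp) -> no flip
Dir SE: first cell '.' (not opp) -> no flip

Answer: (5,3)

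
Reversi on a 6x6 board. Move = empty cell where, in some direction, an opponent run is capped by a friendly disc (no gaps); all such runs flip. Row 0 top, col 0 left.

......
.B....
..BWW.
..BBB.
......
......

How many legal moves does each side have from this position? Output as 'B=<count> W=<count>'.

Answer: B=5 W=6

Derivation:
-- B to move --
(1,2): flips 1 -> legal
(1,3): flips 1 -> legal
(1,4): flips 2 -> legal
(1,5): flips 1 -> legal
(2,5): flips 2 -> legal
(3,5): no bracket -> illegal
B mobility = 5
-- W to move --
(0,0): no bracket -> illegal
(0,1): no bracket -> illegal
(0,2): no bracket -> illegal
(1,0): no bracket -> illegal
(1,2): no bracket -> illegal
(1,3): no bracket -> illegal
(2,0): no bracket -> illegal
(2,1): flips 1 -> legal
(2,5): no bracket -> illegal
(3,1): no bracket -> illegal
(3,5): no bracket -> illegal
(4,1): flips 1 -> legal
(4,2): flips 1 -> legal
(4,3): flips 1 -> legal
(4,4): flips 1 -> legal
(4,5): flips 1 -> legal
W mobility = 6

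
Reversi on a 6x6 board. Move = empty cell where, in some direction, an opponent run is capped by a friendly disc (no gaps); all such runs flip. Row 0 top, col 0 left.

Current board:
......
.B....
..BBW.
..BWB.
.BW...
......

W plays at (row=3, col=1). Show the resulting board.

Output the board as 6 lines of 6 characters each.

Place W at (3,1); scan 8 dirs for brackets.
Dir NW: first cell '.' (not opp) -> no flip
Dir N: first cell '.' (not opp) -> no flip
Dir NE: opp run (2,2), next='.' -> no flip
Dir W: first cell '.' (not opp) -> no flip
Dir E: opp run (3,2) capped by W -> flip
Dir SW: first cell '.' (not opp) -> no flip
Dir S: opp run (4,1), next='.' -> no flip
Dir SE: first cell 'W' (not opp) -> no flip
All flips: (3,2)

Answer: ......
.B....
..BBW.
.WWWB.
.BW...
......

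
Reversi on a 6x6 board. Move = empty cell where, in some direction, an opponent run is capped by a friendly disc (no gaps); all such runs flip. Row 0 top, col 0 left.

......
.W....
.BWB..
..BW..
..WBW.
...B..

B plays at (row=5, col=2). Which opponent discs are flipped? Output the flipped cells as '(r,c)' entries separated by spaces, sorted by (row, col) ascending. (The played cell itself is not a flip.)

Answer: (4,2)

Derivation:
Dir NW: first cell '.' (not opp) -> no flip
Dir N: opp run (4,2) capped by B -> flip
Dir NE: first cell 'B' (not opp) -> no flip
Dir W: first cell '.' (not opp) -> no flip
Dir E: first cell 'B' (not opp) -> no flip
Dir SW: edge -> no flip
Dir S: edge -> no flip
Dir SE: edge -> no flip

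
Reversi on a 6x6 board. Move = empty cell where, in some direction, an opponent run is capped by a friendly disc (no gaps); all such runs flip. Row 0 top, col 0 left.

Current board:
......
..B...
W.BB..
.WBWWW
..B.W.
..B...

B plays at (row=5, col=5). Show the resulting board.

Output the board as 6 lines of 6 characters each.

Place B at (5,5); scan 8 dirs for brackets.
Dir NW: opp run (4,4) (3,3) capped by B -> flip
Dir N: first cell '.' (not opp) -> no flip
Dir NE: edge -> no flip
Dir W: first cell '.' (not opp) -> no flip
Dir E: edge -> no flip
Dir SW: edge -> no flip
Dir S: edge -> no flip
Dir SE: edge -> no flip
All flips: (3,3) (4,4)

Answer: ......
..B...
W.BB..
.WBBWW
..B.B.
..B..B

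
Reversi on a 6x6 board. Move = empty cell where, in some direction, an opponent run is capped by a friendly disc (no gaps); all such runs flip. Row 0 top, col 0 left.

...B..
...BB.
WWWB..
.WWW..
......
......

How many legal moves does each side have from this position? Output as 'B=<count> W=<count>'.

Answer: B=3 W=3

Derivation:
-- B to move --
(1,0): no bracket -> illegal
(1,1): no bracket -> illegal
(1,2): no bracket -> illegal
(2,4): no bracket -> illegal
(3,0): no bracket -> illegal
(3,4): no bracket -> illegal
(4,0): flips 2 -> legal
(4,1): flips 1 -> legal
(4,2): no bracket -> illegal
(4,3): flips 1 -> legal
(4,4): no bracket -> illegal
B mobility = 3
-- W to move --
(0,2): no bracket -> illegal
(0,4): flips 1 -> legal
(0,5): flips 2 -> legal
(1,2): no bracket -> illegal
(1,5): no bracket -> illegal
(2,4): flips 1 -> legal
(2,5): no bracket -> illegal
(3,4): no bracket -> illegal
W mobility = 3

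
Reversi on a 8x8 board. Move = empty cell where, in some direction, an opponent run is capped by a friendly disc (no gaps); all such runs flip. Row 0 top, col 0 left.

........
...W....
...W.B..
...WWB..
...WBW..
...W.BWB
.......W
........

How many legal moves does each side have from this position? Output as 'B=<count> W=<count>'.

Answer: B=8 W=8

Derivation:
-- B to move --
(0,2): no bracket -> illegal
(0,3): no bracket -> illegal
(0,4): no bracket -> illegal
(1,2): no bracket -> illegal
(1,4): no bracket -> illegal
(2,2): flips 1 -> legal
(2,4): flips 1 -> legal
(3,2): flips 2 -> legal
(3,6): no bracket -> illegal
(4,2): flips 1 -> legal
(4,6): flips 1 -> legal
(4,7): no bracket -> illegal
(5,2): flips 2 -> legal
(5,4): no bracket -> illegal
(6,2): flips 1 -> legal
(6,3): no bracket -> illegal
(6,4): no bracket -> illegal
(6,5): no bracket -> illegal
(6,6): no bracket -> illegal
(7,6): no bracket -> illegal
(7,7): flips 1 -> legal
B mobility = 8
-- W to move --
(1,4): no bracket -> illegal
(1,5): flips 2 -> legal
(1,6): flips 1 -> legal
(2,4): no bracket -> illegal
(2,6): flips 2 -> legal
(3,6): flips 1 -> legal
(4,6): no bracket -> illegal
(4,7): flips 1 -> legal
(5,4): flips 2 -> legal
(6,4): no bracket -> illegal
(6,5): flips 1 -> legal
(6,6): flips 2 -> legal
W mobility = 8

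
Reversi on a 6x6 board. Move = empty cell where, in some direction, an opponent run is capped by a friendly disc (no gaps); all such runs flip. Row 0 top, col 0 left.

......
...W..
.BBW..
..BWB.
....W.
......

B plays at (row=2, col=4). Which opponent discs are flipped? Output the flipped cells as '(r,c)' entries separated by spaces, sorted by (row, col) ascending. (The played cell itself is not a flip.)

Answer: (2,3)

Derivation:
Dir NW: opp run (1,3), next='.' -> no flip
Dir N: first cell '.' (not opp) -> no flip
Dir NE: first cell '.' (not opp) -> no flip
Dir W: opp run (2,3) capped by B -> flip
Dir E: first cell '.' (not opp) -> no flip
Dir SW: opp run (3,3), next='.' -> no flip
Dir S: first cell 'B' (not opp) -> no flip
Dir SE: first cell '.' (not opp) -> no flip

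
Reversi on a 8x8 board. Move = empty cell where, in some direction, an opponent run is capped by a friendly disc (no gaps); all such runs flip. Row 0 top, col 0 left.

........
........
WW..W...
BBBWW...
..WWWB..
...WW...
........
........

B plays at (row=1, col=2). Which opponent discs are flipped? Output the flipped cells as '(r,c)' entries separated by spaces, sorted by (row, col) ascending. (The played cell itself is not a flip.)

Answer: (2,1)

Derivation:
Dir NW: first cell '.' (not opp) -> no flip
Dir N: first cell '.' (not opp) -> no flip
Dir NE: first cell '.' (not opp) -> no flip
Dir W: first cell '.' (not opp) -> no flip
Dir E: first cell '.' (not opp) -> no flip
Dir SW: opp run (2,1) capped by B -> flip
Dir S: first cell '.' (not opp) -> no flip
Dir SE: first cell '.' (not opp) -> no flip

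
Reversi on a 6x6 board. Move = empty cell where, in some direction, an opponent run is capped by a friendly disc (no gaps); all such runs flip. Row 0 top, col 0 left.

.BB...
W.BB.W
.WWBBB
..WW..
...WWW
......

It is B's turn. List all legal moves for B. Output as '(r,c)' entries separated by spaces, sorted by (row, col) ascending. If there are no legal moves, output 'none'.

Answer: (0,5) (2,0) (3,0) (3,1) (4,1) (4,2) (5,3)

Derivation:
(0,0): no bracket -> illegal
(0,4): no bracket -> illegal
(0,5): flips 1 -> legal
(1,1): no bracket -> illegal
(1,4): no bracket -> illegal
(2,0): flips 2 -> legal
(3,0): flips 1 -> legal
(3,1): flips 1 -> legal
(3,4): no bracket -> illegal
(3,5): no bracket -> illegal
(4,1): flips 1 -> legal
(4,2): flips 3 -> legal
(5,2): no bracket -> illegal
(5,3): flips 2 -> legal
(5,4): no bracket -> illegal
(5,5): no bracket -> illegal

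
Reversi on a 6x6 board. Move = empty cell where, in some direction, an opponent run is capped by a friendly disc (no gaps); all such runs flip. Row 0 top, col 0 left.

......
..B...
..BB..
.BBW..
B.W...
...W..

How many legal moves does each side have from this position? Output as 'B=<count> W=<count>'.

-- B to move --
(2,4): no bracket -> illegal
(3,4): flips 1 -> legal
(4,1): no bracket -> illegal
(4,3): flips 1 -> legal
(4,4): flips 1 -> legal
(5,1): no bracket -> illegal
(5,2): flips 1 -> legal
(5,4): no bracket -> illegal
B mobility = 4
-- W to move --
(0,1): no bracket -> illegal
(0,2): flips 3 -> legal
(0,3): no bracket -> illegal
(1,1): flips 1 -> legal
(1,3): flips 1 -> legal
(1,4): no bracket -> illegal
(2,0): flips 1 -> legal
(2,1): no bracket -> illegal
(2,4): no bracket -> illegal
(3,0): flips 2 -> legal
(3,4): no bracket -> illegal
(4,1): no bracket -> illegal
(4,3): no bracket -> illegal
(5,0): no bracket -> illegal
(5,1): no bracket -> illegal
W mobility = 5

Answer: B=4 W=5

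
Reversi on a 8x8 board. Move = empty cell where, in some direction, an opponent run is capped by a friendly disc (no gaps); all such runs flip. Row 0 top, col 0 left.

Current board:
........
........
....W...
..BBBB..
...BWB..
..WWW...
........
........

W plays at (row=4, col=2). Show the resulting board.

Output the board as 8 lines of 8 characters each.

Place W at (4,2); scan 8 dirs for brackets.
Dir NW: first cell '.' (not opp) -> no flip
Dir N: opp run (3,2), next='.' -> no flip
Dir NE: opp run (3,3) capped by W -> flip
Dir W: first cell '.' (not opp) -> no flip
Dir E: opp run (4,3) capped by W -> flip
Dir SW: first cell '.' (not opp) -> no flip
Dir S: first cell 'W' (not opp) -> no flip
Dir SE: first cell 'W' (not opp) -> no flip
All flips: (3,3) (4,3)

Answer: ........
........
....W...
..BWBB..
..WWWB..
..WWW...
........
........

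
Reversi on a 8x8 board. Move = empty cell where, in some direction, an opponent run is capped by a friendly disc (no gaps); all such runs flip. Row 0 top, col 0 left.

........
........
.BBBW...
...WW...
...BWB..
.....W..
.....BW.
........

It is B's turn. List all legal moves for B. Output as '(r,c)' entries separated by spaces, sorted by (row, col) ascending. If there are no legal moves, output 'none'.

(1,3): no bracket -> illegal
(1,4): no bracket -> illegal
(1,5): no bracket -> illegal
(2,5): flips 2 -> legal
(3,2): no bracket -> illegal
(3,5): no bracket -> illegal
(4,2): no bracket -> illegal
(4,6): no bracket -> illegal
(5,3): no bracket -> illegal
(5,4): no bracket -> illegal
(5,6): no bracket -> illegal
(5,7): no bracket -> illegal
(6,4): no bracket -> illegal
(6,7): flips 1 -> legal
(7,5): no bracket -> illegal
(7,6): no bracket -> illegal
(7,7): flips 4 -> legal

Answer: (2,5) (6,7) (7,7)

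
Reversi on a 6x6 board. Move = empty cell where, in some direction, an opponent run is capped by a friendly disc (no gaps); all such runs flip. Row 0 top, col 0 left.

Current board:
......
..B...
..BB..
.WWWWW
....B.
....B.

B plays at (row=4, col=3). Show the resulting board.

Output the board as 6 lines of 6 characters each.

Place B at (4,3); scan 8 dirs for brackets.
Dir NW: opp run (3,2), next='.' -> no flip
Dir N: opp run (3,3) capped by B -> flip
Dir NE: opp run (3,4), next='.' -> no flip
Dir W: first cell '.' (not opp) -> no flip
Dir E: first cell 'B' (not opp) -> no flip
Dir SW: first cell '.' (not opp) -> no flip
Dir S: first cell '.' (not opp) -> no flip
Dir SE: first cell 'B' (not opp) -> no flip
All flips: (3,3)

Answer: ......
..B...
..BB..
.WWBWW
...BB.
....B.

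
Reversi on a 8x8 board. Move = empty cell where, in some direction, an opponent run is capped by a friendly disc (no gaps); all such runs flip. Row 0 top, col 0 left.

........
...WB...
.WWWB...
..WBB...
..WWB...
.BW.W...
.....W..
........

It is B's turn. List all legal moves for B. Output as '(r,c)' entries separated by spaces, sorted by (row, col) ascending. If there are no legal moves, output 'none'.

(0,2): flips 1 -> legal
(0,3): flips 2 -> legal
(0,4): no bracket -> illegal
(1,0): no bracket -> illegal
(1,1): flips 1 -> legal
(1,2): flips 2 -> legal
(2,0): flips 3 -> legal
(3,0): no bracket -> illegal
(3,1): flips 1 -> legal
(4,1): flips 4 -> legal
(4,5): no bracket -> illegal
(5,3): flips 2 -> legal
(5,5): no bracket -> illegal
(5,6): no bracket -> illegal
(6,1): flips 2 -> legal
(6,2): no bracket -> illegal
(6,3): no bracket -> illegal
(6,4): flips 1 -> legal
(6,6): no bracket -> illegal
(7,4): no bracket -> illegal
(7,5): no bracket -> illegal
(7,6): no bracket -> illegal

Answer: (0,2) (0,3) (1,1) (1,2) (2,0) (3,1) (4,1) (5,3) (6,1) (6,4)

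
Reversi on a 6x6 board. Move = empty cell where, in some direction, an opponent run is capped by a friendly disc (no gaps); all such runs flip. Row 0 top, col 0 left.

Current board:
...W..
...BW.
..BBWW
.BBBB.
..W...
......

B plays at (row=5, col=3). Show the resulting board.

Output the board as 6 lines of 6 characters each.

Place B at (5,3); scan 8 dirs for brackets.
Dir NW: opp run (4,2) capped by B -> flip
Dir N: first cell '.' (not opp) -> no flip
Dir NE: first cell '.' (not opp) -> no flip
Dir W: first cell '.' (not opp) -> no flip
Dir E: first cell '.' (not opp) -> no flip
Dir SW: edge -> no flip
Dir S: edge -> no flip
Dir SE: edge -> no flip
All flips: (4,2)

Answer: ...W..
...BW.
..BBWW
.BBBB.
..B...
...B..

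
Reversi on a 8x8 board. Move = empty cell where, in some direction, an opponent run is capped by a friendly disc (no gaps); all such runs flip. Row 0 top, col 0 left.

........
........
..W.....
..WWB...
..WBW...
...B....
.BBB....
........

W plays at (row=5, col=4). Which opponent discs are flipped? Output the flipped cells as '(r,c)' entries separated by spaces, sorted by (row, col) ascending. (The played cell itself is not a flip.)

Answer: (4,3)

Derivation:
Dir NW: opp run (4,3) capped by W -> flip
Dir N: first cell 'W' (not opp) -> no flip
Dir NE: first cell '.' (not opp) -> no flip
Dir W: opp run (5,3), next='.' -> no flip
Dir E: first cell '.' (not opp) -> no flip
Dir SW: opp run (6,3), next='.' -> no flip
Dir S: first cell '.' (not opp) -> no flip
Dir SE: first cell '.' (not opp) -> no flip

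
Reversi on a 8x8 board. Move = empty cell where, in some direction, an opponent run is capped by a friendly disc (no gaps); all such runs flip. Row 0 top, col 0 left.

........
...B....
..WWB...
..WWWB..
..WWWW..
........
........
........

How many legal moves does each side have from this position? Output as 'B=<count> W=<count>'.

Answer: B=6 W=7

Derivation:
-- B to move --
(1,1): no bracket -> illegal
(1,2): no bracket -> illegal
(1,4): no bracket -> illegal
(2,1): flips 2 -> legal
(2,5): no bracket -> illegal
(3,1): flips 4 -> legal
(3,6): no bracket -> illegal
(4,1): no bracket -> illegal
(4,6): no bracket -> illegal
(5,1): flips 2 -> legal
(5,2): no bracket -> illegal
(5,3): flips 4 -> legal
(5,4): flips 2 -> legal
(5,5): flips 1 -> legal
(5,6): no bracket -> illegal
B mobility = 6
-- W to move --
(0,2): no bracket -> illegal
(0,3): flips 1 -> legal
(0,4): flips 1 -> legal
(1,2): no bracket -> illegal
(1,4): flips 1 -> legal
(1,5): flips 1 -> legal
(2,5): flips 2 -> legal
(2,6): flips 1 -> legal
(3,6): flips 1 -> legal
(4,6): no bracket -> illegal
W mobility = 7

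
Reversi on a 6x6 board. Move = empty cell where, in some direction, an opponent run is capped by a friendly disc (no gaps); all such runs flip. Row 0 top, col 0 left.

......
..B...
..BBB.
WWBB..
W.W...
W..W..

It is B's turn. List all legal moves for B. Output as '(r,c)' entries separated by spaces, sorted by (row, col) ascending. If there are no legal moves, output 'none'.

(2,0): no bracket -> illegal
(2,1): no bracket -> illegal
(4,1): no bracket -> illegal
(4,3): no bracket -> illegal
(4,4): no bracket -> illegal
(5,1): flips 1 -> legal
(5,2): flips 1 -> legal
(5,4): no bracket -> illegal

Answer: (5,1) (5,2)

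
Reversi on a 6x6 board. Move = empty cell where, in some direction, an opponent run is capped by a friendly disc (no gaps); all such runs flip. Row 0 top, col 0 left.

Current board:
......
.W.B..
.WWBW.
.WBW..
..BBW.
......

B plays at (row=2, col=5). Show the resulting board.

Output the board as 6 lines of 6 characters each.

Answer: ......
.W.B..
.WWBBB
.WBW..
..BBW.
......

Derivation:
Place B at (2,5); scan 8 dirs for brackets.
Dir NW: first cell '.' (not opp) -> no flip
Dir N: first cell '.' (not opp) -> no flip
Dir NE: edge -> no flip
Dir W: opp run (2,4) capped by B -> flip
Dir E: edge -> no flip
Dir SW: first cell '.' (not opp) -> no flip
Dir S: first cell '.' (not opp) -> no flip
Dir SE: edge -> no flip
All flips: (2,4)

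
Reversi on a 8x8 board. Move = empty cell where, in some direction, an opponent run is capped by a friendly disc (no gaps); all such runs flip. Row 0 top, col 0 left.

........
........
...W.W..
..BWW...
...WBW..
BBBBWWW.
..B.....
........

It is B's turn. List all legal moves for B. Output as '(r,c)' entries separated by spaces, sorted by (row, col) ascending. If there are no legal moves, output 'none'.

(1,2): no bracket -> illegal
(1,3): flips 3 -> legal
(1,4): flips 1 -> legal
(1,5): no bracket -> illegal
(1,6): flips 3 -> legal
(2,2): flips 1 -> legal
(2,4): flips 1 -> legal
(2,6): no bracket -> illegal
(3,5): flips 2 -> legal
(3,6): no bracket -> illegal
(4,2): flips 1 -> legal
(4,6): flips 1 -> legal
(4,7): no bracket -> illegal
(5,7): flips 3 -> legal
(6,3): no bracket -> illegal
(6,4): flips 1 -> legal
(6,5): flips 2 -> legal
(6,6): flips 1 -> legal
(6,7): no bracket -> illegal

Answer: (1,3) (1,4) (1,6) (2,2) (2,4) (3,5) (4,2) (4,6) (5,7) (6,4) (6,5) (6,6)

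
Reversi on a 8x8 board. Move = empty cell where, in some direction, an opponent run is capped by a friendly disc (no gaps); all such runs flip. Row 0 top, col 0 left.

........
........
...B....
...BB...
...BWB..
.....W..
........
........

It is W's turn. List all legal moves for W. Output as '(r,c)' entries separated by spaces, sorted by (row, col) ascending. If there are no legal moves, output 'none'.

Answer: (2,2) (2,4) (3,5) (4,2) (4,6)

Derivation:
(1,2): no bracket -> illegal
(1,3): no bracket -> illegal
(1,4): no bracket -> illegal
(2,2): flips 1 -> legal
(2,4): flips 1 -> legal
(2,5): no bracket -> illegal
(3,2): no bracket -> illegal
(3,5): flips 1 -> legal
(3,6): no bracket -> illegal
(4,2): flips 1 -> legal
(4,6): flips 1 -> legal
(5,2): no bracket -> illegal
(5,3): no bracket -> illegal
(5,4): no bracket -> illegal
(5,6): no bracket -> illegal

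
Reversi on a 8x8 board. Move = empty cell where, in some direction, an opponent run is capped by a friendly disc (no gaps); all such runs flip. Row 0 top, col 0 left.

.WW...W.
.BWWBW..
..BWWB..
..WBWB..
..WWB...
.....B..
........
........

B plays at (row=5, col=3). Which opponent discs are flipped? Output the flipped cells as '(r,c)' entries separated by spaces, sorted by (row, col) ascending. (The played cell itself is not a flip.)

Dir NW: opp run (4,2), next='.' -> no flip
Dir N: opp run (4,3) capped by B -> flip
Dir NE: first cell 'B' (not opp) -> no flip
Dir W: first cell '.' (not opp) -> no flip
Dir E: first cell '.' (not opp) -> no flip
Dir SW: first cell '.' (not opp) -> no flip
Dir S: first cell '.' (not opp) -> no flip
Dir SE: first cell '.' (not opp) -> no flip

Answer: (4,3)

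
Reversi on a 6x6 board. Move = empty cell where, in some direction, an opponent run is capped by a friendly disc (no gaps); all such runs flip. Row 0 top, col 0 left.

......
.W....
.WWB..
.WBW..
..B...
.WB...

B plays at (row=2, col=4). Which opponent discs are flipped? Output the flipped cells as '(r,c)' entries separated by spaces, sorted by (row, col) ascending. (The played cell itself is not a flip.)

Dir NW: first cell '.' (not opp) -> no flip
Dir N: first cell '.' (not opp) -> no flip
Dir NE: first cell '.' (not opp) -> no flip
Dir W: first cell 'B' (not opp) -> no flip
Dir E: first cell '.' (not opp) -> no flip
Dir SW: opp run (3,3) capped by B -> flip
Dir S: first cell '.' (not opp) -> no flip
Dir SE: first cell '.' (not opp) -> no flip

Answer: (3,3)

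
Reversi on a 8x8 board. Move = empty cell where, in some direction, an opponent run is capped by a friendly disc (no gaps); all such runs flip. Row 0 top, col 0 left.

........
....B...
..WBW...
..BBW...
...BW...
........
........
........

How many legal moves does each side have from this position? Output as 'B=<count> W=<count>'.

Answer: B=9 W=5

Derivation:
-- B to move --
(1,1): flips 1 -> legal
(1,2): flips 1 -> legal
(1,3): no bracket -> illegal
(1,5): flips 1 -> legal
(2,1): flips 1 -> legal
(2,5): flips 2 -> legal
(3,1): no bracket -> illegal
(3,5): flips 1 -> legal
(4,5): flips 2 -> legal
(5,3): no bracket -> illegal
(5,4): flips 3 -> legal
(5,5): flips 1 -> legal
B mobility = 9
-- W to move --
(0,3): no bracket -> illegal
(0,4): flips 1 -> legal
(0,5): no bracket -> illegal
(1,2): flips 1 -> legal
(1,3): no bracket -> illegal
(1,5): no bracket -> illegal
(2,1): no bracket -> illegal
(2,5): no bracket -> illegal
(3,1): flips 2 -> legal
(4,1): no bracket -> illegal
(4,2): flips 3 -> legal
(5,2): flips 1 -> legal
(5,3): no bracket -> illegal
(5,4): no bracket -> illegal
W mobility = 5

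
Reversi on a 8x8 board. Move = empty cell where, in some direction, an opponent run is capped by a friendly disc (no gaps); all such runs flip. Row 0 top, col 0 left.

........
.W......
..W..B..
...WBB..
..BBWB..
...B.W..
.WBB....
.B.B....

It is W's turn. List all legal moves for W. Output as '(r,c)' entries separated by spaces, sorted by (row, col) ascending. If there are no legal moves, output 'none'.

Answer: (1,5) (2,4) (2,6) (3,6) (4,1) (4,6) (5,1) (6,4)

Derivation:
(1,4): no bracket -> illegal
(1,5): flips 3 -> legal
(1,6): no bracket -> illegal
(2,3): no bracket -> illegal
(2,4): flips 1 -> legal
(2,6): flips 1 -> legal
(3,1): no bracket -> illegal
(3,2): no bracket -> illegal
(3,6): flips 2 -> legal
(4,1): flips 2 -> legal
(4,6): flips 1 -> legal
(5,1): flips 1 -> legal
(5,2): no bracket -> illegal
(5,4): no bracket -> illegal
(5,6): no bracket -> illegal
(6,0): no bracket -> illegal
(6,4): flips 2 -> legal
(7,0): no bracket -> illegal
(7,2): no bracket -> illegal
(7,4): no bracket -> illegal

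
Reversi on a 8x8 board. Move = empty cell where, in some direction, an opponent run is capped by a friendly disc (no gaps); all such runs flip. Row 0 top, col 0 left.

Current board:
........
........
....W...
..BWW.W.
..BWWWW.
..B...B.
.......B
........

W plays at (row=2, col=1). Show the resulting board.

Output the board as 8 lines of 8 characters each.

Answer: ........
........
.W..W...
..WWW.W.
..BWWWW.
..B...B.
.......B
........

Derivation:
Place W at (2,1); scan 8 dirs for brackets.
Dir NW: first cell '.' (not opp) -> no flip
Dir N: first cell '.' (not opp) -> no flip
Dir NE: first cell '.' (not opp) -> no flip
Dir W: first cell '.' (not opp) -> no flip
Dir E: first cell '.' (not opp) -> no flip
Dir SW: first cell '.' (not opp) -> no flip
Dir S: first cell '.' (not opp) -> no flip
Dir SE: opp run (3,2) capped by W -> flip
All flips: (3,2)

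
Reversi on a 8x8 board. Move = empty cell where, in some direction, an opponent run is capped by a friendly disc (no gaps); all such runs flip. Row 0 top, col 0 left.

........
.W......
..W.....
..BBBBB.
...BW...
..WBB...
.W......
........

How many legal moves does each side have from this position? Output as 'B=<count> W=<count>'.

Answer: B=6 W=7

Derivation:
-- B to move --
(0,0): flips 2 -> legal
(0,1): no bracket -> illegal
(0,2): no bracket -> illegal
(1,0): no bracket -> illegal
(1,2): flips 1 -> legal
(1,3): no bracket -> illegal
(2,0): no bracket -> illegal
(2,1): no bracket -> illegal
(2,3): no bracket -> illegal
(3,1): no bracket -> illegal
(4,1): no bracket -> illegal
(4,2): no bracket -> illegal
(4,5): flips 1 -> legal
(5,0): no bracket -> illegal
(5,1): flips 1 -> legal
(5,5): flips 1 -> legal
(6,0): no bracket -> illegal
(6,2): no bracket -> illegal
(6,3): no bracket -> illegal
(7,0): flips 2 -> legal
(7,1): no bracket -> illegal
(7,2): no bracket -> illegal
B mobility = 6
-- W to move --
(2,1): no bracket -> illegal
(2,3): no bracket -> illegal
(2,4): flips 1 -> legal
(2,5): flips 2 -> legal
(2,6): flips 1 -> legal
(2,7): no bracket -> illegal
(3,1): no bracket -> illegal
(3,7): no bracket -> illegal
(4,1): no bracket -> illegal
(4,2): flips 2 -> legal
(4,5): no bracket -> illegal
(4,6): no bracket -> illegal
(4,7): no bracket -> illegal
(5,5): flips 2 -> legal
(6,2): flips 1 -> legal
(6,3): no bracket -> illegal
(6,4): flips 1 -> legal
(6,5): no bracket -> illegal
W mobility = 7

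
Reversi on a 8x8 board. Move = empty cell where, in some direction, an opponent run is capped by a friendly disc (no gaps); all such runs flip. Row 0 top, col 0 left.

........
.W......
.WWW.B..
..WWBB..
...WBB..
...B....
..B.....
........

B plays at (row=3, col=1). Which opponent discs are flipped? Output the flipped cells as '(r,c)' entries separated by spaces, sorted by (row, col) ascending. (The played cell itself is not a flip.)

Answer: (3,2) (3,3)

Derivation:
Dir NW: first cell '.' (not opp) -> no flip
Dir N: opp run (2,1) (1,1), next='.' -> no flip
Dir NE: opp run (2,2), next='.' -> no flip
Dir W: first cell '.' (not opp) -> no flip
Dir E: opp run (3,2) (3,3) capped by B -> flip
Dir SW: first cell '.' (not opp) -> no flip
Dir S: first cell '.' (not opp) -> no flip
Dir SE: first cell '.' (not opp) -> no flip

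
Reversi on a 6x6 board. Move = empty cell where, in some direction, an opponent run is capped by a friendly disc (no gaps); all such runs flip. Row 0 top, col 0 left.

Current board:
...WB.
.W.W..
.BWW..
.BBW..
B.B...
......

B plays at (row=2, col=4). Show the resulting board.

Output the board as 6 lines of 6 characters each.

Place B at (2,4); scan 8 dirs for brackets.
Dir NW: opp run (1,3), next='.' -> no flip
Dir N: first cell '.' (not opp) -> no flip
Dir NE: first cell '.' (not opp) -> no flip
Dir W: opp run (2,3) (2,2) capped by B -> flip
Dir E: first cell '.' (not opp) -> no flip
Dir SW: opp run (3,3) capped by B -> flip
Dir S: first cell '.' (not opp) -> no flip
Dir SE: first cell '.' (not opp) -> no flip
All flips: (2,2) (2,3) (3,3)

Answer: ...WB.
.W.W..
.BBBB.
.BBB..
B.B...
......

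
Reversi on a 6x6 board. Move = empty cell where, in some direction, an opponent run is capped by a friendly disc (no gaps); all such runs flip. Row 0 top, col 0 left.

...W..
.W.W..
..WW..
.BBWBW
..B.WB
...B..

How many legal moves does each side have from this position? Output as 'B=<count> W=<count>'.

Answer: B=7 W=7

Derivation:
-- B to move --
(0,0): no bracket -> illegal
(0,1): no bracket -> illegal
(0,2): no bracket -> illegal
(0,4): flips 2 -> legal
(1,0): no bracket -> illegal
(1,2): flips 2 -> legal
(1,4): flips 1 -> legal
(2,0): no bracket -> illegal
(2,1): no bracket -> illegal
(2,4): flips 1 -> legal
(2,5): flips 1 -> legal
(4,3): flips 1 -> legal
(5,4): flips 1 -> legal
(5,5): no bracket -> illegal
B mobility = 7
-- W to move --
(2,0): no bracket -> illegal
(2,1): no bracket -> illegal
(2,4): flips 1 -> legal
(2,5): no bracket -> illegal
(3,0): flips 2 -> legal
(4,0): flips 1 -> legal
(4,1): flips 1 -> legal
(4,3): no bracket -> illegal
(5,1): flips 1 -> legal
(5,2): flips 2 -> legal
(5,4): no bracket -> illegal
(5,5): flips 1 -> legal
W mobility = 7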